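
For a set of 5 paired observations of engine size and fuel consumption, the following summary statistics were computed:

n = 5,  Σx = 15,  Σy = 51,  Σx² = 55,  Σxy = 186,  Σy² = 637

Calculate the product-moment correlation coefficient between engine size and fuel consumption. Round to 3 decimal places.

Sxx = Σx² − (Σx)²/n = 55 − 45 = 10
Sxy = Σxy − (Σx)(Σy)/n = 186 − 153 = 33
Syy = Σy² − (Σy)²/n = 637 − 520.2 = 116.8
r = Sxy/√(Sxx·Syy) = 33/√(1168) = 33/34.176015 = 0.965589

0.966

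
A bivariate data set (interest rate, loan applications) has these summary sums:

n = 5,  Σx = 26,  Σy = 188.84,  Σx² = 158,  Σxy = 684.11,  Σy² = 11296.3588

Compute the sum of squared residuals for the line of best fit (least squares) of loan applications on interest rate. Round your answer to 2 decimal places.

Sxx = Σx² − (Σx)²/n = 158 − 135.2 = 22.8
Sxy = Σxy − (Σx)(Σy)/n = 684.11 − 981.968 = -297.858
Syy = Σy² − (Σy)²/n = 11296.3588 − 7132.10912 = 4164.24968
b = Sxy/Sxx = -297.858/22.8 = -13.063947
SSE = Syy − b·Sxy = 4164.24968 − (-13.063947)·(-297.858) = 273.048445

273.05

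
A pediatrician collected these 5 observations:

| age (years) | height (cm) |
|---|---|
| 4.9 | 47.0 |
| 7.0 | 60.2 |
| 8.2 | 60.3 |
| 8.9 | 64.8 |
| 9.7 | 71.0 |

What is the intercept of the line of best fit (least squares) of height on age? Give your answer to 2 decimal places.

25.29

n = 5, Σx = 38.7, Σy = 303.3, Σxy = 2411.58, Σx² = 313.55
Sxx = Σx² − (Σx)²/n = 313.55 − 299.538 = 14.012
Sxy = Σxy − (Σx)(Σy)/n = 2411.58 − 2347.542 = 64.038
b = Sxy/Sxx = 64.038/14.012 = 4.570226
a = ȳ − b·x̄ = 60.66 − 4.570226·7.74 = 25.286454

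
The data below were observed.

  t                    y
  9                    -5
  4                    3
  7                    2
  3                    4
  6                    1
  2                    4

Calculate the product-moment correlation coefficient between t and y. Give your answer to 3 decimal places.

-0.883

n = 6, Σx = 31, Σy = 9, Σxy = 7, Σx² = 195, Σy² = 71
Sxx = Σx² − (Σx)²/n = 195 − 160.166667 = 34.833333
Sxy = Σxy − (Σx)(Σy)/n = 7 − 46.5 = -39.5
Syy = Σy² − (Σy)²/n = 71 − 13.5 = 57.5
r = Sxy/√(Sxx·Syy) = -39.5/√(2002.916667) = -39.5/44.753957 = -0.882604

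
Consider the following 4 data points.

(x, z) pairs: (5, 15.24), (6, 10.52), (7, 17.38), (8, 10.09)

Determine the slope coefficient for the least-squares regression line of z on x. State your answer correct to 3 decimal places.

-0.859

n = 4, Σx = 26, Σy = 53.23, Σxy = 341.7, Σx² = 174
Sxx = Σx² − (Σx)²/n = 174 − 169 = 5
Sxy = Σxy − (Σx)(Σy)/n = 341.7 − 345.995 = -4.295
b = Sxy/Sxx = -4.295/5 = -0.859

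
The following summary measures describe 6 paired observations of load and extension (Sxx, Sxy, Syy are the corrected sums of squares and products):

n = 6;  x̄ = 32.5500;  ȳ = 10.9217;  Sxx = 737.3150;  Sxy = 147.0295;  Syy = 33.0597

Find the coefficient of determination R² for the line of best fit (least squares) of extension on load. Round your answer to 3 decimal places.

0.887

R² = Sxy²/(Sxx·Syy) = (147.0295)²/(737.315·33.0597) = 0.886864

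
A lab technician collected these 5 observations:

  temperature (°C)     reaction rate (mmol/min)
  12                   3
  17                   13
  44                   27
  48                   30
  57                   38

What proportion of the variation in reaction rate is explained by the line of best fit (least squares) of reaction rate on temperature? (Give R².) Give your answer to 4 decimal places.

n = 5, Σx = 178, Σy = 111, Σxy = 5051, Σx² = 7922, Σy² = 3251
Sxx = Σx² − (Σx)²/n = 7922 − 6336.8 = 1585.2
Sxy = Σxy − (Σx)(Σy)/n = 5051 − 3951.6 = 1099.4
Syy = Σy² − (Σy)²/n = 3251 − 2464.2 = 786.8
R² = Sxy²/(Sxx·Syy) = (1099.4)²/(1585.2·786.8) = 0.969088

0.9691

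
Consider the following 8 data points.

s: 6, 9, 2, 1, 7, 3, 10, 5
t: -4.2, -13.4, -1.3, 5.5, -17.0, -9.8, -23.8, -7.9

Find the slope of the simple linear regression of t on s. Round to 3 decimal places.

-2.468

n = 8, Σx = 43, Σy = -71.9, Σxy = -568.8, Σx² = 305
Sxx = Σx² − (Σx)²/n = 305 − 231.125 = 73.875
Sxy = Σxy − (Σx)(Σy)/n = -568.8 − (-386.4625) = -182.3375
b = Sxy/Sxx = -182.3375/73.875 = -2.468190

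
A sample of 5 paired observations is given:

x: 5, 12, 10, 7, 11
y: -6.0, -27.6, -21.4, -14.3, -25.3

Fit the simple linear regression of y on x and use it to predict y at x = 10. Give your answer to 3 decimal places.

n = 5, Σx = 45, Σy = -94.6, Σxy = -953.6, Σx² = 439
Sxx = Σx² − (Σx)²/n = 439 − 405 = 34
Sxy = Σxy − (Σx)(Σy)/n = -953.6 − (-851.4) = -102.2
b = Sxy/Sxx = -102.2/34 = -3.005882
a = ȳ − b·x̄ = -18.92 − (-3.005882)·9 = 8.132941
ŷ(10) = a + b·10 = 8.132941 + (-3.005882)·10 = -21.925882

-21.926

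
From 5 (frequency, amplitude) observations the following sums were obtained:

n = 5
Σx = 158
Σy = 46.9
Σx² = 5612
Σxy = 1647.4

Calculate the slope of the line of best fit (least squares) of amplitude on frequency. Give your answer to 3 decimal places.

0.267

Sxx = Σx² − (Σx)²/n = 5612 − 4992.8 = 619.2
Sxy = Σxy − (Σx)(Σy)/n = 1647.4 − 1482.04 = 165.36
b = Sxy/Sxx = 165.36/619.2 = 0.267054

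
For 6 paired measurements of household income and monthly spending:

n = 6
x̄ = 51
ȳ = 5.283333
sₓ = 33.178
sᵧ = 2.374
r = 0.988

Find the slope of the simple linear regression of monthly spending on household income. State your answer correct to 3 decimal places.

0.071

b = r · sᵧ/sₓ = 0.988 · 2.374/33.178 = 0.070695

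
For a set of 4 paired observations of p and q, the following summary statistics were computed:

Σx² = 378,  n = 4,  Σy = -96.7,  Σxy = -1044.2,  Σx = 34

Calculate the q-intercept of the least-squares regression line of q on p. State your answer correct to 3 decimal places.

Sxx = Σx² − (Σx)²/n = 378 − 289 = 89
Sxy = Σxy − (Σx)(Σy)/n = -1044.2 − (-821.95) = -222.25
b = Sxy/Sxx = -222.25/89 = -2.497191
a = ȳ − b·x̄ = -24.175 − (-2.497191)·8.5 = -2.948876

-2.949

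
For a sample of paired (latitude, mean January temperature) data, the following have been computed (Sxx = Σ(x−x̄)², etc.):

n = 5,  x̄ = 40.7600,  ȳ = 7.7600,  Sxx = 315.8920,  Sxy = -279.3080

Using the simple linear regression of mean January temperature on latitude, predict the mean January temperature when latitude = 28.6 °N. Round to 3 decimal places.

b = Sxy/Sxx = -279.308/315.892 = -0.884188
a = ȳ − b·x̄ = 7.76 − (-0.884188)·40.76 = 43.799514
ŷ(28.6) = a + b·28.6 = 43.799514 + (-0.884188)·28.6 = 18.511729

18.512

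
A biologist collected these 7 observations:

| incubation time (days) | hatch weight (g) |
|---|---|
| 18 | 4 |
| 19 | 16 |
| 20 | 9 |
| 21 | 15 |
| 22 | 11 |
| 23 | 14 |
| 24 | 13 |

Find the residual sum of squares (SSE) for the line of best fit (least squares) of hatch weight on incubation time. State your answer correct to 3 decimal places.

81.107

n = 7, Σx = 147, Σy = 82, Σxy = 1747, Σx² = 3115, Σy² = 1064
Sxx = Σx² − (Σx)²/n = 3115 − 3087 = 28
Sxy = Σxy − (Σx)(Σy)/n = 1747 − 1722 = 25
Syy = Σy² − (Σy)²/n = 1064 − 960.571429 = 103.428571
b = Sxy/Sxx = 25/28 = 0.892857
SSE = Syy − b·Sxy = 103.428571 − 0.892857·25 = 81.107143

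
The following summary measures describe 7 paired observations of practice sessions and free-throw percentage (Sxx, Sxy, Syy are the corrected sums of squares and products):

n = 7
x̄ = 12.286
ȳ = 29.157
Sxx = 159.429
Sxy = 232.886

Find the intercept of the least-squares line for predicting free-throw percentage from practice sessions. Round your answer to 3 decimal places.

b = Sxy/Sxx = 232.886/159.429 = 1.460751
a = ȳ − b·x̄ = 29.157 − 1.460751·12.286 = 11.210219

11.210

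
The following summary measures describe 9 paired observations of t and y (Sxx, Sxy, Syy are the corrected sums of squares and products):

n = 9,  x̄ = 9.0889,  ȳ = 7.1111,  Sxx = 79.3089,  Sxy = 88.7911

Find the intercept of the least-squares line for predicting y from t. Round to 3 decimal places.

-3.064

b = Sxy/Sxx = 88.7911/79.3089 = 1.119560
a = ȳ − b·x̄ = 7.1111 − 1.119560·9.0889 = -3.064472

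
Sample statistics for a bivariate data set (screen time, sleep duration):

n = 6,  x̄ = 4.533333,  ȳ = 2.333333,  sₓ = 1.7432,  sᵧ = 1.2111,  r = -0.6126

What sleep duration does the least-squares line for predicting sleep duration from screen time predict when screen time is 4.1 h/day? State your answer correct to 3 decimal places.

b = r · sᵧ/sₓ = -0.6126 · 1.2111/1.7432 = -0.425608
a = ȳ − b·x̄ = 2.333333 − (-0.425608)·4.533333 = 4.262756
ŷ(4.1) = a + b·4.1 = 4.262756 + (-0.425608)·4.1 = 2.517763

2.518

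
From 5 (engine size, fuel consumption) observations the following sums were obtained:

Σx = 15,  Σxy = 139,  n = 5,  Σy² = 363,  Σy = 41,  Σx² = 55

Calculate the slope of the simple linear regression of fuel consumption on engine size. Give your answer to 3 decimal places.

1.600

Sxx = Σx² − (Σx)²/n = 55 − 45 = 10
Sxy = Σxy − (Σx)(Σy)/n = 139 − 123 = 16
b = Sxy/Sxx = 16/10 = 1.6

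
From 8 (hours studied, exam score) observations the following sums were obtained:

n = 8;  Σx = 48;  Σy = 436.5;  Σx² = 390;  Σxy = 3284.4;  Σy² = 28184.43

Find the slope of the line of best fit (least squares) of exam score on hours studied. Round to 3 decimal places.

6.524

Sxx = Σx² − (Σx)²/n = 390 − 288 = 102
Sxy = Σxy − (Σx)(Σy)/n = 3284.4 − 2619 = 665.4
b = Sxy/Sxx = 665.4/102 = 6.523529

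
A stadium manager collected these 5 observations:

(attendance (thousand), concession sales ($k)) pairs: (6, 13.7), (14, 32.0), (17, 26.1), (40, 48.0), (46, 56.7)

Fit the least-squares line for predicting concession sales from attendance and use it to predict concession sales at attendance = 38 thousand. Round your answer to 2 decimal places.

48.14

n = 5, Σx = 123, Σy = 176.5, Σxy = 5502.1, Σx² = 4237
Sxx = Σx² − (Σx)²/n = 4237 − 3025.8 = 1211.2
Sxy = Σxy − (Σx)(Σy)/n = 5502.1 − 4341.9 = 1160.2
b = Sxy/Sxx = 1160.2/1211.2 = 0.957893
a = ȳ − b·x̄ = 35.3 − 0.957893·24.6 = 11.735832
ŷ(38) = a + b·38 = 11.735832 + 0.957893·38 = 48.135766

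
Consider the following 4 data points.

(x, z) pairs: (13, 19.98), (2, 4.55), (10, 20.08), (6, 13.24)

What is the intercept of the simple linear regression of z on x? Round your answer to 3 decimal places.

n = 4, Σx = 31, Σy = 57.85, Σxy = 549.08, Σx² = 309
Sxx = Σx² − (Σx)²/n = 309 − 240.25 = 68.75
Sxy = Σxy − (Σx)(Σy)/n = 549.08 − 448.3375 = 100.7425
b = Sxy/Sxx = 100.7425/68.75 = 1.465345
a = ȳ − b·x̄ = 14.4625 − 1.465345·7.75 = 3.106073

3.106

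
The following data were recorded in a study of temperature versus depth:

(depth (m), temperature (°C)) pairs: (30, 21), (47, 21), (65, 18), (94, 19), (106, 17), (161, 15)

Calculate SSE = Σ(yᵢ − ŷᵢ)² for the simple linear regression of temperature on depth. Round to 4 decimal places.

n = 6, Σx = 503, Σy = 111, Σxy = 8790, Σx² = 53327, Σy² = 2081
Sxx = Σx² − (Σx)²/n = 53327 − 42168.166667 = 11158.833333
Sxy = Σxy − (Σx)(Σy)/n = 8790 − 9305.5 = -515.5
Syy = Σy² − (Σy)²/n = 2081 − 2053.5 = 27.5
b = Sxy/Sxx = -515.5/11158.833333 = -0.046197
SSE = Syy − b·Sxy = 27.5 − (-0.046197)·(-515.5) = 3.685660

3.6857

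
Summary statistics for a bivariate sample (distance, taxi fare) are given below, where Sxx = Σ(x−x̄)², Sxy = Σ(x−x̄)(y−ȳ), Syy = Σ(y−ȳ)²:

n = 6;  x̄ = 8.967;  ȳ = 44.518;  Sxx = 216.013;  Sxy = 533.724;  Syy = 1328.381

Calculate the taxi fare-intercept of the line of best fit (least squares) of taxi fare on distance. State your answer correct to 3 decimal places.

22.362

b = Sxy/Sxx = 533.724/216.013 = 2.470796
a = ȳ − b·x̄ = 44.518 − 2.470796·8.967 = 22.362375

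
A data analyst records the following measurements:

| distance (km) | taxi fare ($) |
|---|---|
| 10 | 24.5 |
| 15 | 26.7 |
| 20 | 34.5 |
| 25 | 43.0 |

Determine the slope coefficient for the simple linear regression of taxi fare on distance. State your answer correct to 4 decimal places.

1.2660

n = 4, Σx = 70, Σy = 128.7, Σxy = 2410.5, Σx² = 1350
Sxx = Σx² − (Σx)²/n = 1350 − 1225 = 125
Sxy = Σxy − (Σx)(Σy)/n = 2410.5 − 2252.25 = 158.25
b = Sxy/Sxx = 158.25/125 = 1.266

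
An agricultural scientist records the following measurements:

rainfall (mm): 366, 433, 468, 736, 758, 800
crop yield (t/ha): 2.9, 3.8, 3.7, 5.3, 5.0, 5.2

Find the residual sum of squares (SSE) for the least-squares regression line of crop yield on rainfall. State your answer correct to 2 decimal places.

n = 6, Σx = 3561, Σy = 25.9, Σxy = 16289.2, Σx² = 2296729, Σy² = 116.67
Sxx = Σx² − (Σx)²/n = 2296729 − 2113453.5 = 183275.5
Sxy = Σxy − (Σx)(Σy)/n = 16289.2 − 15371.65 = 917.55
Syy = Σy² − (Σy)²/n = 116.67 − 111.801667 = 4.868333
b = Sxy/Sxx = 917.55/183275.5 = 0.005006
SSE = Syy − b·Sxy = 4.868333 − 0.005006·917.55 = 0.274713

0.27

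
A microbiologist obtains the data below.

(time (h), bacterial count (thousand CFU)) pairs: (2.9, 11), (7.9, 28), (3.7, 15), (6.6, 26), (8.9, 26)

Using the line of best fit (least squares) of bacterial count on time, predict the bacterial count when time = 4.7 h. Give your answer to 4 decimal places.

17.5974

n = 5, Σx = 30, Σy = 106, Σxy = 711.6, Σx² = 207.28
Sxx = Σx² − (Σx)²/n = 207.28 − 180 = 27.28
Sxy = Σxy − (Σx)(Σy)/n = 711.6 − 636 = 75.6
b = Sxy/Sxx = 75.6/27.28 = 2.771261
a = ȳ − b·x̄ = 21.2 − 2.771261·6 = 4.572434
ŷ(4.7) = a + b·4.7 = 4.572434 + 2.771261·4.7 = 17.597361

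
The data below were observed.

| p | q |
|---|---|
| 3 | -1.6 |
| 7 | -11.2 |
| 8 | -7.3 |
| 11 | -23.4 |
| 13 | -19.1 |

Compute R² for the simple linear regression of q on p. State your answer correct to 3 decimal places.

n = 5, Σx = 42, Σy = -62.6, Σxy = -647.3, Σx² = 412, Σy² = 1093.66
Sxx = Σx² − (Σx)²/n = 412 − 352.8 = 59.2
Sxy = Σxy − (Σx)(Σy)/n = -647.3 − (-525.84) = -121.46
Syy = Σy² − (Σy)²/n = 1093.66 − 783.752 = 309.908
R² = Sxy²/(Sxx·Syy) = (-121.46)²/(59.2·309.908) = 0.804104

0.804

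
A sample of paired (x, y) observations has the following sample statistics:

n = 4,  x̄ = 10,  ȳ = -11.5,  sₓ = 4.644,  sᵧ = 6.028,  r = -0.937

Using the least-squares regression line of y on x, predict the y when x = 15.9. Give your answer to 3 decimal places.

-18.676

b = r · sᵧ/sₓ = -0.937 · 6.028/4.644 = -1.216244
a = ȳ − b·x̄ = -11.5 − (-1.216244)·10 = 0.662438
ŷ(15.9) = a + b·15.9 = 0.662438 + (-1.216244)·15.9 = -18.675838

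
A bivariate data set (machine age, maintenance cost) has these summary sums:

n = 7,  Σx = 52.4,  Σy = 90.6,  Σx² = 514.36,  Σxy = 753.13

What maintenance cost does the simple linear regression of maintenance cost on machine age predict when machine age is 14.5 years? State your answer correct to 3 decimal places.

17.247

Sxx = Σx² − (Σx)²/n = 514.36 − 392.251429 = 122.108571
Sxy = Σxy − (Σx)(Σy)/n = 753.13 − 678.205714 = 74.924286
b = Sxy/Sxx = 74.924286/122.108571 = 0.613587
a = ȳ − b·x̄ = 12.942857 − 0.613587·7.485714 = 8.349717
ŷ(14.5) = a + b·14.5 = 8.349717 + 0.613587·14.5 = 17.246735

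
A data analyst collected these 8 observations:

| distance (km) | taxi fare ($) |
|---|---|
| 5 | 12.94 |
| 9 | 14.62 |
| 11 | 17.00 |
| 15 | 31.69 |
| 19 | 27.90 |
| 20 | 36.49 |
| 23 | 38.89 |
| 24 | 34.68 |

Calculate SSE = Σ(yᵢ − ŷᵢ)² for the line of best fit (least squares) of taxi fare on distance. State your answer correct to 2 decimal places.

97.13

n = 8, Σx = 126, Σy = 214.21, Σxy = 3845.32, Σx² = 2318, Σy² = 6499.5087
Sxx = Σx² − (Σx)²/n = 2318 − 1984.5 = 333.5
Sxy = Σxy − (Σx)(Σy)/n = 3845.32 − 3373.8075 = 471.5125
Syy = Σy² − (Σy)²/n = 6499.5087 − 5735.740512 = 763.768187
b = Sxy/Sxx = 471.5125/333.5 = 1.413831
SSE = Syy − b·Sxy = 763.768187 − 1.413831·471.5125 = 97.129394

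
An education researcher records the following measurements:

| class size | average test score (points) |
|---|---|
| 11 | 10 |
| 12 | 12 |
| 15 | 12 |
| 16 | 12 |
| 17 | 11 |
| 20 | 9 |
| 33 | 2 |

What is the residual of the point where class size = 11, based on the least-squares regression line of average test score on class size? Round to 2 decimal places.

n = 7, Σx = 124, Σy = 68, Σxy = 1059, Σx² = 2524
Sxx = Σx² − (Σx)²/n = 2524 − 2196.571429 = 327.428571
Sxy = Σxy − (Σx)(Σy)/n = 1059 − 1204.571429 = -145.571429
b = Sxy/Sxx = -145.571429/327.428571 = -0.444590
a = ȳ − b·x̄ = 9.714286 − (-0.444590)·17.714286 = 17.589878
ŷ(11) = 17.589878 + (-0.444590)·11 = 12.699389
residual = y − ŷ = 10 − 12.699389 = -2.699389

-2.70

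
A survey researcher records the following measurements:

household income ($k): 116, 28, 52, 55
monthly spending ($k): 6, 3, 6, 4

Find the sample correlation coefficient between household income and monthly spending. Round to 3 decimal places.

n = 4, Σx = 251, Σy = 19, Σxy = 1312, Σx² = 19969, Σy² = 97
Sxx = Σx² − (Σx)²/n = 19969 − 15750.25 = 4218.75
Sxy = Σxy − (Σx)(Σy)/n = 1312 − 1192.25 = 119.75
Syy = Σy² − (Σy)²/n = 97 − 90.25 = 6.75
r = Sxy/√(Sxx·Syy) = 119.75/√(28476.5625) = 119.75/168.750000 = 0.709630

0.710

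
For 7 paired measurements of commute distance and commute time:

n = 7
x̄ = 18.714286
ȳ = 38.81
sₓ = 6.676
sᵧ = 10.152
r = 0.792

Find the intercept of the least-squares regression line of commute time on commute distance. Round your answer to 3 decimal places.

b = r · sᵧ/sₓ = 0.792 · 10.152/6.676 = 1.204371
a = ȳ − b·x̄ = 38.81 − 1.204371·18.714286 = 16.271048

16.271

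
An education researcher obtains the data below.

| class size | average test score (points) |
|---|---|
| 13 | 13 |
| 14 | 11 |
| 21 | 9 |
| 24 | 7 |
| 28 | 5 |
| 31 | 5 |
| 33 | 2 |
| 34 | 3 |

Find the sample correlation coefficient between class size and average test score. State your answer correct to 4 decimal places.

n = 8, Σx = 198, Σy = 55, Σxy = 1143, Σx² = 5372, Σy² = 483
Sxx = Σx² − (Σx)²/n = 5372 − 4900.5 = 471.5
Sxy = Σxy − (Σx)(Σy)/n = 1143 − 1361.25 = -218.25
Syy = Σy² − (Σy)²/n = 483 − 378.125 = 104.875
r = Sxy/√(Sxx·Syy) = -218.25/√(49448.5625) = -218.25/222.370327 = -0.981471

-0.9815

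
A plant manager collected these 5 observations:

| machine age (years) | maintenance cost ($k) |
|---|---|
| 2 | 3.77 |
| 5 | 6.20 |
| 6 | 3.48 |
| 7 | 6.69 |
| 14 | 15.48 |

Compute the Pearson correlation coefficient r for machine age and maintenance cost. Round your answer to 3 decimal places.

0.931

n = 5, Σx = 34, Σy = 35.62, Σxy = 322.97, Σx² = 310, Σy² = 349.1498
Sxx = Σx² − (Σx)²/n = 310 − 231.2 = 78.8
Sxy = Σxy − (Σx)(Σy)/n = 322.97 − 242.216 = 80.754
Syy = Σy² − (Σy)²/n = 349.1498 − 253.75688 = 95.39292
r = Sxy/√(Sxx·Syy) = 80.754/√(7516.962096) = 80.754/86.700416 = 0.931414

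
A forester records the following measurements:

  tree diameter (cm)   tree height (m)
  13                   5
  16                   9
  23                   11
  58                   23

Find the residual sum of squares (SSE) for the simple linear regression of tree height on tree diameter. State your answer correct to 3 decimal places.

4.767

n = 4, Σx = 110, Σy = 48, Σxy = 1796, Σx² = 4318, Σy² = 756
Sxx = Σx² − (Σx)²/n = 4318 − 3025 = 1293
Sxy = Σxy − (Σx)(Σy)/n = 1796 − 1320 = 476
Syy = Σy² − (Σy)²/n = 756 − 576 = 180
b = Sxy/Sxx = 476/1293 = 0.368136
SSE = Syy − b·Sxy = 180 − 0.368136·476 = 4.767208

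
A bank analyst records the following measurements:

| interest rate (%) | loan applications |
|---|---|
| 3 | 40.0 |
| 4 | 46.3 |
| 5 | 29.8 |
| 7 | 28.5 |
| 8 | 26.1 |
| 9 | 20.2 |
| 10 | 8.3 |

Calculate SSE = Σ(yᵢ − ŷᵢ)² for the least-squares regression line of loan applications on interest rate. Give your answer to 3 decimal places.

n = 7, Σx = 46, Σy = 199.2, Σxy = 1127.3, Σx² = 344, Σy² = 6602.12
Sxx = Σx² − (Σx)²/n = 344 − 302.285714 = 41.714286
Sxy = Σxy − (Σx)(Σy)/n = 1127.3 − 1309.028571 = -181.728571
Syy = Σy² − (Σy)²/n = 6602.12 − 5668.662857 = 933.457143
b = Sxy/Sxx = -181.728571/41.714286 = -4.356507
SSE = Syy − b·Sxy = 933.457143 − (-4.356507)·(-181.728571) = 141.755377

141.755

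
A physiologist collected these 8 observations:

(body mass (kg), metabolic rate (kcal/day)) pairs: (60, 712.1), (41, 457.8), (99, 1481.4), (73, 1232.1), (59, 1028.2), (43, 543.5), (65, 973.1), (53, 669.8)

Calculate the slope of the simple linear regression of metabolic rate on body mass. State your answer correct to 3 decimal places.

18.158

n = 8, Σx = 493, Σy = 7098, Σxy = 480882.9, Σx² = 32775
Sxx = Σx² − (Σx)²/n = 32775 − 30381.125 = 2393.875
Sxy = Σxy − (Σx)(Σy)/n = 480882.9 − 437414.25 = 43468.65
b = Sxy/Sxx = 43468.65/2393.875 = 18.158279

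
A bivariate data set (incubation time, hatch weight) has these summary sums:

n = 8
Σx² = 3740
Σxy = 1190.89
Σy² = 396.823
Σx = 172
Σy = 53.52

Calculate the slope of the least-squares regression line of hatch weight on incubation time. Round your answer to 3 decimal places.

Sxx = Σx² − (Σx)²/n = 3740 − 3698 = 42
Sxy = Σxy − (Σx)(Σy)/n = 1190.89 − 1150.68 = 40.21
b = Sxy/Sxx = 40.21/42 = 0.957381

0.957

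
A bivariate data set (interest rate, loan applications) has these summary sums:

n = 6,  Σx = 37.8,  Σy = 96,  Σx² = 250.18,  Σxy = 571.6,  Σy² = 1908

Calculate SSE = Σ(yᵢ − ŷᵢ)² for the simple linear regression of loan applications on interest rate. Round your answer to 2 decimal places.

280.45

Sxx = Σx² − (Σx)²/n = 250.18 − 238.14 = 12.04
Sxy = Σxy − (Σx)(Σy)/n = 571.6 − 604.8 = -33.2
Syy = Σy² − (Σy)²/n = 1908 − 1536 = 372
b = Sxy/Sxx = -33.2/12.04 = -2.757475
SSE = Syy − b·Sxy = 372 − (-2.757475)·(-33.2) = 280.451827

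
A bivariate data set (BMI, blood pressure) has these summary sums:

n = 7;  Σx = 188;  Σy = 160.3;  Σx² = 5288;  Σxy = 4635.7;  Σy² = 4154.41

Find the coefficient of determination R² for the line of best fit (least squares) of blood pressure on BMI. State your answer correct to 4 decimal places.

Sxx = Σx² − (Σx)²/n = 5288 − 5049.142857 = 238.857143
Sxy = Σxy − (Σx)(Σy)/n = 4635.7 − 4305.2 = 330.5
Syy = Σy² − (Σy)²/n = 4154.41 − 3670.87 = 483.54
R² = Sxy²/(Sxx·Syy) = (330.5)²/(238.857143·483.54) = 0.945741

0.9457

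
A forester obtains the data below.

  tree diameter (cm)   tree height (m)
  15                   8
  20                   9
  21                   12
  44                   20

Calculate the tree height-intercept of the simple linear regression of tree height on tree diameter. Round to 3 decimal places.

n = 4, Σx = 100, Σy = 49, Σxy = 1432, Σx² = 3002
Sxx = Σx² − (Σx)²/n = 3002 − 2500 = 502
Sxy = Σxy − (Σx)(Σy)/n = 1432 − 1225 = 207
b = Sxy/Sxx = 207/502 = 0.412351
a = ȳ − b·x̄ = 12.25 − 0.412351·25 = 1.941235

1.941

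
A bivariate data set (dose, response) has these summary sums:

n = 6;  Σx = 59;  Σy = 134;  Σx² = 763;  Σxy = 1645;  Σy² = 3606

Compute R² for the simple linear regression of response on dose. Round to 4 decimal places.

Sxx = Σx² − (Σx)²/n = 763 − 580.166667 = 182.833333
Sxy = Σxy − (Σx)(Σy)/n = 1645 − 1317.666667 = 327.333333
Syy = Σy² − (Σy)²/n = 3606 − 2992.666667 = 613.333333
R² = Sxy²/(Sxx·Syy) = (327.333333)²/(182.833333·613.333333) = 0.955495

0.9555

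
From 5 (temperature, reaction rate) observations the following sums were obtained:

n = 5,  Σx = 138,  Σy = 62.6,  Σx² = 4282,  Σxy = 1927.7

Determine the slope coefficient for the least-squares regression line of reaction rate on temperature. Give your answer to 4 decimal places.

Sxx = Σx² − (Σx)²/n = 4282 − 3808.8 = 473.2
Sxy = Σxy − (Σx)(Σy)/n = 1927.7 − 1727.76 = 199.94
b = Sxy/Sxx = 199.94/473.2 = 0.422527

0.4225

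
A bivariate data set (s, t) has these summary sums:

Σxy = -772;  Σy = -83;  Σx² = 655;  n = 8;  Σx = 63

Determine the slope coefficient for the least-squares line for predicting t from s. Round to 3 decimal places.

Sxx = Σx² − (Σx)²/n = 655 − 496.125 = 158.875
Sxy = Σxy − (Σx)(Σy)/n = -772 − (-653.625) = -118.375
b = Sxy/Sxx = -118.375/158.875 = -0.745083

-0.745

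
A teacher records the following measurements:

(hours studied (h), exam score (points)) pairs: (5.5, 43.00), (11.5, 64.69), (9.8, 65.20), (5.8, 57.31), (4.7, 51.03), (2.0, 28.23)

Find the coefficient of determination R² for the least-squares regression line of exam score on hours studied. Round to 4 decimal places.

n = 6, Σx = 39.3, Σy = 309.46, Σxy = 2248.094, Σx² = 318.27, Σy² = 16970.266
Sxx = Σx² − (Σx)²/n = 318.27 − 257.415 = 60.855
Sxy = Σxy − (Σx)(Σy)/n = 2248.094 − 2026.963 = 221.131
Syy = Σy² − (Σy)²/n = 16970.266 − 15960.915267 = 1009.350733
R² = Sxy²/(Sxx·Syy) = (221.131)²/(60.855·1009.350733) = 0.796088

0.7961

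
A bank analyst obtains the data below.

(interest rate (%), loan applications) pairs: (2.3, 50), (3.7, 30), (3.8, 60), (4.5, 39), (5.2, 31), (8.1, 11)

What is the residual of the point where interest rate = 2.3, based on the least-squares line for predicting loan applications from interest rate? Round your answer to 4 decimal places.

-3.0854

n = 6, Σx = 27.6, Σy = 221, Σxy = 879.8, Σx² = 146.32
Sxx = Σx² − (Σx)²/n = 146.32 − 126.96 = 19.36
Sxy = Σxy − (Σx)(Σy)/n = 879.8 − 1016.6 = -136.8
b = Sxy/Sxx = -136.8/19.36 = -7.066116
a = ȳ − b·x̄ = 36.833333 − (-7.066116)·4.6 = 69.337466
ŷ(2.3) = 69.337466 + (-7.066116)·2.3 = 53.085399
residual = y − ŷ = 50 − 53.085399 = -3.085399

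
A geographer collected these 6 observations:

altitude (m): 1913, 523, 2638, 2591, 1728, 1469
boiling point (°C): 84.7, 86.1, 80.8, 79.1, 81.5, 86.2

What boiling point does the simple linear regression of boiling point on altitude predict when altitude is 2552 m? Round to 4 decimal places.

n = 6, Σx = 10862, Σy = 498.4, Σxy = 892619.7, Σx² = 22749368
Sxx = Σx² − (Σx)²/n = 22749368 − 19663840.666667 = 3085527.333333
Sxy = Σxy − (Σx)(Σy)/n = 892619.7 − 902270.133333 = -9650.433333
b = Sxy/Sxx = -9650.433333/3085527.333333 = -0.003128
a = ȳ − b·x̄ = 83.066667 − (-0.003128)·1810.333333 = 88.728746
ŷ(2552) = a + b·2552 = 88.728746 + (-0.003128)·2552 = 80.746997

80.7470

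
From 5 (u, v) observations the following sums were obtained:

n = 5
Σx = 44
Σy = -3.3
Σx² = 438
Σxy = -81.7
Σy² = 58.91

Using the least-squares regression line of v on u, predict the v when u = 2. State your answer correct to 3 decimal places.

6.389

Sxx = Σx² − (Σx)²/n = 438 − 387.2 = 50.8
Sxy = Σxy − (Σx)(Σy)/n = -81.7 − (-29.04) = -52.66
b = Sxy/Sxx = -52.66/50.8 = -1.036614
a = ȳ − b·x̄ = -0.66 − (-1.036614)·8.8 = 8.462205
ŷ(2) = a + b·2 = 8.462205 + (-1.036614)·2 = 6.388976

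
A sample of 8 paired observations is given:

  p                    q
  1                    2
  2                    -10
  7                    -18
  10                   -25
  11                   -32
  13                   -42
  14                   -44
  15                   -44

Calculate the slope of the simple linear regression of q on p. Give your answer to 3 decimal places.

n = 8, Σx = 73, Σy = -213, Σxy = -2568, Σx² = 865
Sxx = Σx² − (Σx)²/n = 865 − 666.125 = 198.875
Sxy = Σxy − (Σx)(Σy)/n = -2568 − (-1943.625) = -624.375
b = Sxy/Sxx = -624.375/198.875 = -3.139535

-3.140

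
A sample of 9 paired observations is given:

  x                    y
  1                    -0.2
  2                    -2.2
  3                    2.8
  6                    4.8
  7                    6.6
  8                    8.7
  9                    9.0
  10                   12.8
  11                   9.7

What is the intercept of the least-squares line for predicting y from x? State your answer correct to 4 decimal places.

-2.4292

n = 9, Σx = 57, Σy = 52, Σxy = 464.1, Σx² = 465
Sxx = Σx² − (Σx)²/n = 465 − 361 = 104
Sxy = Σxy − (Σx)(Σy)/n = 464.1 − 329.333333 = 134.766667
b = Sxy/Sxx = 134.766667/104 = 1.295833
a = ȳ − b·x̄ = 5.777778 − 1.295833·6.333333 = -2.429167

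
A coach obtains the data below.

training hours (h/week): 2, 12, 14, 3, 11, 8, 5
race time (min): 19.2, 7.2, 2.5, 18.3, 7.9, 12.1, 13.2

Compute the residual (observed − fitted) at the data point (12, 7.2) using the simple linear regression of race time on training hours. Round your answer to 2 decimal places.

1.01

n = 7, Σx = 55, Σy = 80.4, Σxy = 464.4, Σx² = 563
Sxx = Σx² − (Σx)²/n = 563 − 432.142857 = 130.857143
Sxy = Σxy − (Σx)(Σy)/n = 464.4 − 631.714286 = -167.314286
b = Sxy/Sxx = -167.314286/130.857143 = -1.278603
a = ȳ − b·x̄ = 11.485714 − (-1.278603)·7.857143 = 21.531878
ŷ(12) = 21.531878 + (-1.278603)·12 = 6.188646
residual = y − ŷ = 7.2 − 6.188646 = 1.011354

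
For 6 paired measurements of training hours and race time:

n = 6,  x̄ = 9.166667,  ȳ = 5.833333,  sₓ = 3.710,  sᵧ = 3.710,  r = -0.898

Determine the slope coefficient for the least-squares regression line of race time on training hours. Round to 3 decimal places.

b = r · sᵧ/sₓ = -0.898 · 3.71/3.71 = -0.898

-0.898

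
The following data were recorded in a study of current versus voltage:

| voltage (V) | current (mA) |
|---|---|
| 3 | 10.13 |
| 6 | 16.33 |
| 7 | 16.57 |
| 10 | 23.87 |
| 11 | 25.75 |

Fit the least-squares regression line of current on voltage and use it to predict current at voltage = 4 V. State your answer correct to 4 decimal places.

11.8703

n = 5, Σx = 37, Σy = 92.65, Σxy = 766.31, Σx² = 315
Sxx = Σx² − (Σx)²/n = 315 − 273.8 = 41.2
Sxy = Σxy − (Σx)(Σy)/n = 766.31 − 685.61 = 80.7
b = Sxy/Sxx = 80.7/41.2 = 1.958738
a = ȳ − b·x̄ = 18.53 − 1.958738·7.4 = 4.035340
ŷ(4) = a + b·4 = 4.035340 + 1.958738·4 = 11.870291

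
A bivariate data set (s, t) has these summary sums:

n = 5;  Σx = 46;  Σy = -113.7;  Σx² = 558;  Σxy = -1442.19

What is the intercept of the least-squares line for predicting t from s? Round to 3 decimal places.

4.297

Sxx = Σx² − (Σx)²/n = 558 − 423.2 = 134.8
Sxy = Σxy − (Σx)(Σy)/n = -1442.19 − (-1046.04) = -396.15
b = Sxy/Sxx = -396.15/134.8 = -2.938798
a = ȳ − b·x̄ = -22.74 − (-2.938798)·9.2 = 4.296944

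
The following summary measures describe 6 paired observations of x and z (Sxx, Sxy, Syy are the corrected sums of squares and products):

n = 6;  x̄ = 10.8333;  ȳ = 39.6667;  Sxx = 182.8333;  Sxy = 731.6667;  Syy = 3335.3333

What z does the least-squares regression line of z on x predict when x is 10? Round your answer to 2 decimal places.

b = Sxy/Sxx = 731.6667/182.8333 = 4.001824
a = ȳ − b·x̄ = 39.6667 − 4.001824·10.8333 = -3.686261
ŷ(10) = a + b·10 = -3.686261 + 4.001824·10 = 36.331980

36.33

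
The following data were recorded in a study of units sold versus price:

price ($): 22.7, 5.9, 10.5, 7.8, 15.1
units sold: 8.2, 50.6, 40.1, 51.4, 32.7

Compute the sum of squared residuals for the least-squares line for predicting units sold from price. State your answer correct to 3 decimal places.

n = 5, Σx = 62, Σy = 183, Σxy = 1800.42, Σx² = 949.2, Σy² = 7946.86
Sxx = Σx² − (Σx)²/n = 949.2 − 768.8 = 180.4
Sxy = Σxy − (Σx)(Σy)/n = 1800.42 − 2269.2 = -468.78
Syy = Σy² − (Σy)²/n = 7946.86 − 6697.8 = 1249.06
b = Sxy/Sxx = -468.78/180.4 = -2.598559
SSE = Syy − b·Sxy = 1249.06 − (-2.598559)·(-468.78) = 30.907625

30.908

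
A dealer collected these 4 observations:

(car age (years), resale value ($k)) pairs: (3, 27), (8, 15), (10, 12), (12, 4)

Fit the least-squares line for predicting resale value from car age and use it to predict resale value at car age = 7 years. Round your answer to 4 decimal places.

17.5587

n = 4, Σx = 33, Σy = 58, Σxy = 369, Σx² = 317
Sxx = Σx² − (Σx)²/n = 317 − 272.25 = 44.75
Sxy = Σxy − (Σx)(Σy)/n = 369 − 478.5 = -109.5
b = Sxy/Sxx = -109.5/44.75 = -2.446927
a = ȳ − b·x̄ = 14.5 − (-2.446927)·8.25 = 34.687151
ŷ(7) = a + b·7 = 34.687151 + (-2.446927)·7 = 17.558659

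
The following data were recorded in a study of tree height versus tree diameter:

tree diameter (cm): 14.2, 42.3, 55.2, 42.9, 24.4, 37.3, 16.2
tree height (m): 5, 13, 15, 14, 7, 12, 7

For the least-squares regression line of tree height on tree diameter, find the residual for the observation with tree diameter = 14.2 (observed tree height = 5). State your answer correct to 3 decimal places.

-0.602

n = 7, Σx = 232.5, Σy = 73, Σxy = 2781.3, Σx² = 9127.47
Sxx = Σx² − (Σx)²/n = 9127.47 − 7722.321429 = 1405.148571
Sxy = Σxy − (Σx)(Σy)/n = 2781.3 − 2424.642857 = 356.657143
b = Sxy/Sxx = 356.657143/1405.148571 = 0.253822
a = ȳ − b·x̄ = 10.428571 − 0.253822·33.214286 = 1.998066
ŷ(14.2) = 1.998066 + 0.253822·14.2 = 5.602334
residual = y − ŷ = 5 − 5.602334 = -0.602334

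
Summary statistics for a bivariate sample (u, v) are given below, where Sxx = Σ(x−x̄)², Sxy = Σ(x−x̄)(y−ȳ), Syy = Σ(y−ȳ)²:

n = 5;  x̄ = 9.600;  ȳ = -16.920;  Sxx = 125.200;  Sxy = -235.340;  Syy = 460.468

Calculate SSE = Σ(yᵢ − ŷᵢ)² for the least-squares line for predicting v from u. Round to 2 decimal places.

18.10

b = Sxy/Sxx = -235.34/125.2 = -1.879712
SSE = Syy − b·Sxy = 460.468 − (-1.879712)·(-235.34) = 18.096470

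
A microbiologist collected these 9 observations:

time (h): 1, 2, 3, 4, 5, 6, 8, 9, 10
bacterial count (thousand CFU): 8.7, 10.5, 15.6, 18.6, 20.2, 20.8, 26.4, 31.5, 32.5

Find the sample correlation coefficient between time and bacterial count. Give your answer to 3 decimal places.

0.990

n = 9, Σx = 48, Σy = 184.8, Σxy = 1196.4, Σx² = 336, Σy² = 4361.4
Sxx = Σx² − (Σx)²/n = 336 − 256 = 80
Sxy = Σxy − (Σx)(Σy)/n = 1196.4 − 985.6 = 210.8
Syy = Σy² − (Σy)²/n = 4361.4 − 3794.56 = 566.84
r = Sxy/√(Sxx·Syy) = 210.8/√(45347.2) = 210.8/212.948820 = 0.989909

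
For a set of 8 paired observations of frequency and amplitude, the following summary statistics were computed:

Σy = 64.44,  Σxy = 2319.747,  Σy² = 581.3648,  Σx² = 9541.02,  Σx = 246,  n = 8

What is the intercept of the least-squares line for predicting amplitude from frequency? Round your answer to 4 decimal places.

2.7931

Sxx = Σx² − (Σx)²/n = 9541.02 − 7564.5 = 1976.52
Sxy = Σxy − (Σx)(Σy)/n = 2319.747 − 1981.53 = 338.217
b = Sxy/Sxx = 338.217/1976.52 = 0.171117
a = ȳ − b·x̄ = 8.055 − 0.171117·30.75 = 2.793139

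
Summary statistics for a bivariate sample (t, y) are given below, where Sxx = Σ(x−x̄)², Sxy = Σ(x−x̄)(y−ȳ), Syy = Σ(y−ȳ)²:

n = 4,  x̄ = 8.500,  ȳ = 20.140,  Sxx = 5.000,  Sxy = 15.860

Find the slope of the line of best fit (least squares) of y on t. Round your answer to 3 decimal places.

3.172

b = Sxy/Sxx = 15.86/5 = 3.172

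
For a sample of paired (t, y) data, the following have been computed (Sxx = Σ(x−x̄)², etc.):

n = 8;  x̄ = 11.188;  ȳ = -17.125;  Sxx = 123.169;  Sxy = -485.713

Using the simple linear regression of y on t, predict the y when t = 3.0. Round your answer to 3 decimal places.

15.164

b = Sxy/Sxx = -485.713/123.169 = -3.943468
a = ȳ − b·x̄ = -17.125 − (-3.943468)·11.188 = 26.994519
ŷ(3.0) = a + b·3.0 = 26.994519 + (-3.943468)·3 = 15.164115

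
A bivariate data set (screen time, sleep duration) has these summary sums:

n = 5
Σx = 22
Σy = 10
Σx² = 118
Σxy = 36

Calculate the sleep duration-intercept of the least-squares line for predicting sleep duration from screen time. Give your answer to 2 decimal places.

Sxx = Σx² − (Σx)²/n = 118 − 96.8 = 21.2
Sxy = Σxy − (Σx)(Σy)/n = 36 − 44 = -8
b = Sxy/Sxx = -8/21.2 = -0.377358
a = ȳ − b·x̄ = 2 − (-0.377358)·4.4 = 3.660377

3.66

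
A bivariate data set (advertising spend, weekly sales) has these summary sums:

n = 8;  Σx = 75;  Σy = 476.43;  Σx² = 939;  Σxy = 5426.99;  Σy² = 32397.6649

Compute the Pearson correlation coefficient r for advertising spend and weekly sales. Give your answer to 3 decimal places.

0.986

Sxx = Σx² − (Σx)²/n = 939 − 703.125 = 235.875
Sxy = Σxy − (Σx)(Σy)/n = 5426.99 − 4466.53125 = 960.45875
Syy = Σy² − (Σy)²/n = 32397.6649 − 28373.193113 = 4024.471788
r = Sxy/√(Sxx·Syy) = 960.45875/√(949272.282877) = 960.45875/974.306052 = 0.985788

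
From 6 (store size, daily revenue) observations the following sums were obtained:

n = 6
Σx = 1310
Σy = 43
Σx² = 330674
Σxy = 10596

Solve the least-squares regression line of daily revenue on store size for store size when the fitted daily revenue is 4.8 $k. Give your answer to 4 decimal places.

130.8183

Sxx = Σx² − (Σx)²/n = 330674 − 286016.666667 = 44657.333333
Sxy = Σxy − (Σx)(Σy)/n = 10596 − 9388.333333 = 1207.666667
b = Sxy/Sxx = 1207.666667/44657.333333 = 0.027043
a = ȳ − b·x̄ = 7.166667 − 0.027043·218.333333 = 1.262286
Set a + b·x = 4.8: x = (4.8 − 1.262286) / 0.027043 = 130.818272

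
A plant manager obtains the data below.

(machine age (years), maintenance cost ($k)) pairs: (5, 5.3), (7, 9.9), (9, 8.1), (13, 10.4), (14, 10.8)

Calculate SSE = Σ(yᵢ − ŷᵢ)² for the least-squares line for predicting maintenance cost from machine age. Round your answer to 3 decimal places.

n = 5, Σx = 48, Σy = 44.5, Σxy = 455.1, Σx² = 520, Σy² = 416.51
Sxx = Σx² − (Σx)²/n = 520 − 460.8 = 59.2
Sxy = Σxy − (Σx)(Σy)/n = 455.1 − 427.2 = 27.9
Syy = Σy² − (Σy)²/n = 416.51 − 396.05 = 20.46
b = Sxy/Sxx = 27.9/59.2 = 0.471284
SSE = Syy − b·Sxy = 20.46 − 0.471284·27.9 = 7.311182

7.311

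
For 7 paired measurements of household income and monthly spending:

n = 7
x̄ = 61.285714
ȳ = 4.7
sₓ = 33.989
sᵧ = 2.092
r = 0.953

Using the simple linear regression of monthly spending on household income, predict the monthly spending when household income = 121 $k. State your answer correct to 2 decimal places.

8.20

b = r · sᵧ/sₓ = 0.953 · 2.092/33.989 = 0.058657
a = ȳ − b·x̄ = 4.7 − 0.058657·61.285714 = 1.105194
ŷ(121) = a + b·121 = 1.105194 + 0.058657·121 = 8.202631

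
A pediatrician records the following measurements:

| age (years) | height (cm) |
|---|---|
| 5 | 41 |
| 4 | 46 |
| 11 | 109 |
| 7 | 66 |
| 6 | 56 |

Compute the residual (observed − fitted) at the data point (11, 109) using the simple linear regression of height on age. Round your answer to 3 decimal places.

2.123

n = 5, Σx = 33, Σy = 318, Σxy = 2386, Σx² = 247
Sxx = Σx² − (Σx)²/n = 247 − 217.8 = 29.2
Sxy = Σxy − (Σx)(Σy)/n = 2386 − 2098.8 = 287.2
b = Sxy/Sxx = 287.2/29.2 = 9.835616
a = ȳ − b·x̄ = 63.6 − 9.835616·6.6 = -1.315068
ŷ(11) = -1.315068 + 9.835616·11 = 106.876712
residual = y − ŷ = 109 − 106.876712 = 2.123288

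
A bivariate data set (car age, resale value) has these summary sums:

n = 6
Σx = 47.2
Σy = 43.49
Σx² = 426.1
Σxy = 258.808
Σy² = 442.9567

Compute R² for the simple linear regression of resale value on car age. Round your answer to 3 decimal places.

0.992

Sxx = Σx² − (Σx)²/n = 426.1 − 371.306667 = 54.793333
Sxy = Σxy − (Σx)(Σy)/n = 258.808 − 342.121333 = -83.313333
Syy = Σy² − (Σy)²/n = 442.9567 − 315.230017 = 127.726683
R² = Sxy²/(Sxx·Syy) = (-83.313333)²/(54.793333·127.726683) = 0.991790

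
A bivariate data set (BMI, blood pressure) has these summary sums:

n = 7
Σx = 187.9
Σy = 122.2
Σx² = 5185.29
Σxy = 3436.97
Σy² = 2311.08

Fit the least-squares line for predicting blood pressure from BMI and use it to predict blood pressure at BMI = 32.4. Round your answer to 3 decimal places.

23.613

Sxx = Σx² − (Σx)²/n = 5185.29 − 5043.772857 = 141.517143
Sxy = Σxy − (Σx)(Σy)/n = 3436.97 − 3280.197143 = 156.772857
b = Sxy/Sxx = 156.772857/141.517143 = 1.107801
a = ȳ − b·x̄ = 17.457143 − 1.107801·26.842857 = -12.279406
ŷ(32.4) = a + b·32.4 = -12.279406 + 1.107801·32.4 = 23.613352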